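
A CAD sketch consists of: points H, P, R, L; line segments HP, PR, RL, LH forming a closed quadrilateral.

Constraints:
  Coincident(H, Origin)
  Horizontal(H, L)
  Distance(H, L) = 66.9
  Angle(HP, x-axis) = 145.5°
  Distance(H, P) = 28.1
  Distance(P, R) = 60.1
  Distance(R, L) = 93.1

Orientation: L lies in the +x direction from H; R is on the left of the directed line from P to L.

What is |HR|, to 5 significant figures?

69.362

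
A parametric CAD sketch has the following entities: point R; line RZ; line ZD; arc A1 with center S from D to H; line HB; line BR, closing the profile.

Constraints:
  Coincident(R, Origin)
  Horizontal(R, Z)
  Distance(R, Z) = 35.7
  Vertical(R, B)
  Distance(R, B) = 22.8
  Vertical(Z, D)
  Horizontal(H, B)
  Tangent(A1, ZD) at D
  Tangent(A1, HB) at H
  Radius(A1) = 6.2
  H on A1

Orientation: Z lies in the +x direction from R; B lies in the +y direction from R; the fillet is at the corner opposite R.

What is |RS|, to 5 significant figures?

33.850

RB is vertical with |RB| = 22.8 and B on the +y side, so B = (0.0000, 22.800). The virtual corner opposite R is at (35.700, 22.800). A1 meets ZD tangentially, so SD is at right angles to ZD and tangency of A1 to HB means the radius SH is perpendicular to HB, with radius 6.2, so the center S sits 6.2 in from both sides at S = (29.500, 16.600). Then |RS| = |S − R| = 33.850.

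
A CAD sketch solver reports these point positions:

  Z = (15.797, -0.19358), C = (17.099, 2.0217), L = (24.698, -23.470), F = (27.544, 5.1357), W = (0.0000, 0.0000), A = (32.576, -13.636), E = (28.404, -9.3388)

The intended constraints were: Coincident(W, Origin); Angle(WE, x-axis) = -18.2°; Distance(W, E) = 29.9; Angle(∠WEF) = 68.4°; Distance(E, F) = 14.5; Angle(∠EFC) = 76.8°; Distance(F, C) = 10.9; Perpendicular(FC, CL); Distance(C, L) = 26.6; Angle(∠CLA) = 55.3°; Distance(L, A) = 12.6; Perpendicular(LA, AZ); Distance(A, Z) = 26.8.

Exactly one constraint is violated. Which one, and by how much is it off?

Distance(A, Z) = 26.8 — off by 5.30.

W = (0.00, 0.00) ✓; WE at -18.20° ✓; |WE| = 29.90 ✓; ∠WEF = 68.40° ✓; |EF| = 14.50 ✓; ∠EFC = 76.80° ✓; |FC| = 10.90 ✓; ∠(FC, CL) = 90.00° ✓; |CL| = 26.60 ✓; ∠CLA = 55.30° ✓; |LA| = 12.60 ✓; ∠(LA, AZ) = 90.00° ✓; |AZ| = 21.50 ✗.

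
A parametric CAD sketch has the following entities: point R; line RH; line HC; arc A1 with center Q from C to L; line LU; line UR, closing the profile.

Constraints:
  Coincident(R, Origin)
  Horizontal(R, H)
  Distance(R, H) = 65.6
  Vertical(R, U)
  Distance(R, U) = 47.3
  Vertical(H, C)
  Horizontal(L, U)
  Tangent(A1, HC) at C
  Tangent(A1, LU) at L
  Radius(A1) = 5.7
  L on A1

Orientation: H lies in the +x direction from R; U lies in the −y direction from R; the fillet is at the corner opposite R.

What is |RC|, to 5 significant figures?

77.678

R is at the origin; RH is horizontal with |RH| = 65.6 and H on the +x side, so H = (65.600, 0.0000). RU is vertical with |RU| = 47.3 and U on the −y side, so U = (0.0000, -47.300). The virtual corner opposite R is at (65.600, -47.300). Since A1 is tangent to HC there, QC ⟂ HC and A1 meets LU tangentially, so QL is at right angles to LU, with radius 5.7, so the center Q sits 5.7 in from both sides at Q = (59.900, -41.600). That places the tangent points at C = (65.600, -41.600) on HC and L = (59.900, -47.300) on LU. Then |RC| = |C − R| = 77.678.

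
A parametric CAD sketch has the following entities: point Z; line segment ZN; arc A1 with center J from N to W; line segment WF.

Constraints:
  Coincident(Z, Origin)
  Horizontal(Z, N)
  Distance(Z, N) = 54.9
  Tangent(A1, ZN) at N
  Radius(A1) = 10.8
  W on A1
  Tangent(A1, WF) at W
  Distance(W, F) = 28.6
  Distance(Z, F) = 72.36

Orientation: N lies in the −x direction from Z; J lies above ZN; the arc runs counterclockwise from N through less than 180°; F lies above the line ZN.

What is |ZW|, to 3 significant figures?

48.3

Z is at the origin; Z and N share the same y with |ZN| = 54.9 and N on the −x side, so N = (-54.9, 0.00). The tangent condition forces JN to be normal to ZN, so J = N + (0, 10.8) = (-54.9, 10.8). Since JW ⟂ WF (tangency), |JF| = √(10.8² + 28.6²) = 30.6 regardless of where W sits on A1. So F lies on both circle(Z, 72.36) and circle(J, 30.6); the above-ZN intersection is F = (-59.6, 41.0). W is the foot of the tangent from F: W = (-45.5, 16.1).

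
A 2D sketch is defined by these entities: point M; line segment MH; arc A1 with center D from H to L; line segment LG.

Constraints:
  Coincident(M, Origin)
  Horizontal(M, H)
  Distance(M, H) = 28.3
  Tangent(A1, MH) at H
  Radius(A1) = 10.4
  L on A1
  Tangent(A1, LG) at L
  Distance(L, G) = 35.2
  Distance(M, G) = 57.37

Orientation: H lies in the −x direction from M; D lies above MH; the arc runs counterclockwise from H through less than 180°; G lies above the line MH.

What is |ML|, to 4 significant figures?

23.85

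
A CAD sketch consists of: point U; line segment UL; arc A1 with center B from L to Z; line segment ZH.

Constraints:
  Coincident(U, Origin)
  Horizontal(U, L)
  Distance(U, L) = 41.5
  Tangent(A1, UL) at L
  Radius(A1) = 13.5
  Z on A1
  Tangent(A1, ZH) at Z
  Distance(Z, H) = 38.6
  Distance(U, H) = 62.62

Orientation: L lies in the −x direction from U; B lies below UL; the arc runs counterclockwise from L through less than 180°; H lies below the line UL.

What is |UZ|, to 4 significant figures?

56.84

U is at the origin; UL is horizontal with |UL| = 41.5 and L on the −x side, so L = (-41.50, 0.000). The tangent condition forces BL to be normal to UL, so B = L + (0, -13.5) = (-41.50, -13.50). Since BZ ⟂ ZH (tangency), |BH| = √(13.5² + 38.6²) = 40.89 regardless of where Z sits on A1. So H lies on both circle(U, 62.62) and circle(B, 40.89); the below-UL intersection is H = (-32.66, -53.43). Z is the foot of the tangent from H: Z = (-52.98, -20.61).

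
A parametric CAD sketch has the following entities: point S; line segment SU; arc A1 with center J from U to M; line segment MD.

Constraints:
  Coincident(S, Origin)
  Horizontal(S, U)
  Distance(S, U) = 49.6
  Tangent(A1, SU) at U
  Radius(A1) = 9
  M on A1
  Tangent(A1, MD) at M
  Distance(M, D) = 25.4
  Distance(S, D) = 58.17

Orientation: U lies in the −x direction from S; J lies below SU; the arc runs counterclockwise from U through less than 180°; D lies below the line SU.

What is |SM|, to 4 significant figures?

59.07

Checks: |SU| = 49.60 ✓; |JM| = 9.000 ✓; ∠(JM, MD) = 90.00° ✓; |MD| = 25.40 ✓; |SD| = 58.17 ✓.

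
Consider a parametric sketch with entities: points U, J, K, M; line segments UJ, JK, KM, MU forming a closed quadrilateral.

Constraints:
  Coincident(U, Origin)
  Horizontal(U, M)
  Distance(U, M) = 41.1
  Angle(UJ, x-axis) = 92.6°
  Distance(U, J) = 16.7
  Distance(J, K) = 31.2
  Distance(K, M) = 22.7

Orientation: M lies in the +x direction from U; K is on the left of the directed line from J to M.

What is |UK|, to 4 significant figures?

36.25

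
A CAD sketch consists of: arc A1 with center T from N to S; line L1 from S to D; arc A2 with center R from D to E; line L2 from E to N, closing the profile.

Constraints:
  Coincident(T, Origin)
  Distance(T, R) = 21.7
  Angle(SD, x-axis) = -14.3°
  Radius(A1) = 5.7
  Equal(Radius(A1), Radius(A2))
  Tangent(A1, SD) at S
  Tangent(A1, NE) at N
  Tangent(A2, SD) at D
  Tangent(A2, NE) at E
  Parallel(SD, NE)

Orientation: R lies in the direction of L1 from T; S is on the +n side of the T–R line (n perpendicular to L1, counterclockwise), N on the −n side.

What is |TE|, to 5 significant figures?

22.436

The slot axis is L1's direction at -14.3°, so u = (cos -14.3°, sin -14.3°) = (0.96902, -0.24700) and n = (−sin -14.3°, cos -14.3°) = (0.24700, 0.96902). T is at the origin and R lies 21.7 along u from T, so R = 21.7·u = (21.028, -5.3599). Tangency of A1 to both parallel lines with radius 5.7 puts S and N at T ± 5.7·n: S = (1.4079, 5.5234), N = (-1.4079, -5.5234). Equal radii place D and E the same way about R: D = R + 5.7·n = (22.436, 0.16351), E = R − 5.7·n = (19.620, -10.883). Then |TE| = |E − T| = 22.436.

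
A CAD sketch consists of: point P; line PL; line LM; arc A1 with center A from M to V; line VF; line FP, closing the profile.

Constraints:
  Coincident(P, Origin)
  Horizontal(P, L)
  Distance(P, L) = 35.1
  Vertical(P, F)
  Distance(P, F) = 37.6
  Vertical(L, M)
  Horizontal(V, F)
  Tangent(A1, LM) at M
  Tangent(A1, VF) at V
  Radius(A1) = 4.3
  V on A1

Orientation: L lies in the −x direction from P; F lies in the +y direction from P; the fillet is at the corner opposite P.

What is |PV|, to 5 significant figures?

48.605

The virtual corner opposite P is at (-35.100, 37.600). Tangency of A1 to LM means the radius AM is perpendicular to LM and tangency of A1 to VF means the radius AV is perpendicular to VF, with radius 4.3, so the center A sits 4.3 in from both sides at A = (-30.800, 33.300). That places the tangent points at M = (-35.100, 33.300) on LM and V = (-30.800, 37.600) on VF. Then |PV| = |V − P| = 48.605.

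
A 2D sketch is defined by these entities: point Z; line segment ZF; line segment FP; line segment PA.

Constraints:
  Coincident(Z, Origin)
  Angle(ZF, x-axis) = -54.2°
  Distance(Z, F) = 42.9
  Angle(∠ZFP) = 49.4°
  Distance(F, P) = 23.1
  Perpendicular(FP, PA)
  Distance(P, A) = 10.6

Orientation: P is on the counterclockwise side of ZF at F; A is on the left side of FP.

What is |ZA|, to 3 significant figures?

22.5

Z is at the origin; ZF runs at -54.2° with length 42.9, so F = 42.9·(cos -54.2°, sin -54.2°) = (25.1, -34.8). ∠ZFP = 49.4°, so FP runs at -54.2° + (180° − 49.4°) = 76.4° from the x-axis; with |FP| = 23.1, P = F + 23.1·(cos 76.4°, sin 76.4°) = (30.5, -12.3). FP ⟂ PA; with |PA| = 10.6 on the left of FP, A = P + 10.6·(-0.972, 0.235) = (20.2, -9.85). Then |ZA| = |A − Z| = 22.5.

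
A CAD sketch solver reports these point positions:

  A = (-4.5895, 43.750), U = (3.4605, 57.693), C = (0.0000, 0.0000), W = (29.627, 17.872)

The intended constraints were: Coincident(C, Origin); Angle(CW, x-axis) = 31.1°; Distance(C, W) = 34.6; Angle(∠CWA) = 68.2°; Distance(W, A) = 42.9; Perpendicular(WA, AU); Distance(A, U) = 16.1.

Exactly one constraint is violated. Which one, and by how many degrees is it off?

Perpendicular(WA, AU) — off by 7.10°.

C = (0.00, 0.00) ✓; CW at 31.10° ✓; |CW| = 34.60 ✓; ∠CWA = 68.20° ✓; |WA| = 42.90 ✓; ∠(WA, AU) = 82.90° ✗; |AU| = 16.10 ✓.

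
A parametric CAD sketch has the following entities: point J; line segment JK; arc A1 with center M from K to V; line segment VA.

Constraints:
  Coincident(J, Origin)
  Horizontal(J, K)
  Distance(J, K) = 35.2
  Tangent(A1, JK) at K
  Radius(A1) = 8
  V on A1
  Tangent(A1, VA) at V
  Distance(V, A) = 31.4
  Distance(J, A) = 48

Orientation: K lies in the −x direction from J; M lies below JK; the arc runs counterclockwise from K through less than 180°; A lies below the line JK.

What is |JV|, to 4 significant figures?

43.86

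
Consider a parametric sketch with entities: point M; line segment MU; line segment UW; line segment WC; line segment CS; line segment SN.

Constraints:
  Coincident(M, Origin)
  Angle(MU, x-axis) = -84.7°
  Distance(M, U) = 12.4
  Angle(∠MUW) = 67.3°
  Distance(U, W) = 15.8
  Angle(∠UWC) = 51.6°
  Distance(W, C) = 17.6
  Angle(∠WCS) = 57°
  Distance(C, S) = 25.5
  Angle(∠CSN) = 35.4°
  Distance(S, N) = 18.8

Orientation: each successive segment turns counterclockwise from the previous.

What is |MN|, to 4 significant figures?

12.93

M is at the origin; MU runs at -84.7° with length 12.4, so U = (1.145, -12.35). ∠MUW = 67.3° gives UW at 28.00° from the x-axis; with |UW| = 15.8, W = (15.10, -4.929). ∠UWC = 51.6° gives WC at 156.4° from the x-axis; with |WC| = 17.6, C = (-1.032, 2.117). ∠WCS = 57.0° gives CS at -80.60° from the x-axis; with |CS| = 25.5, S = (3.133, -23.04). ∠CSN = 35.4° gives SN at 64.00° from the x-axis; with |SN| = 18.8, N = (11.37, -6.143). Then |MN| = |N − M| = 12.93.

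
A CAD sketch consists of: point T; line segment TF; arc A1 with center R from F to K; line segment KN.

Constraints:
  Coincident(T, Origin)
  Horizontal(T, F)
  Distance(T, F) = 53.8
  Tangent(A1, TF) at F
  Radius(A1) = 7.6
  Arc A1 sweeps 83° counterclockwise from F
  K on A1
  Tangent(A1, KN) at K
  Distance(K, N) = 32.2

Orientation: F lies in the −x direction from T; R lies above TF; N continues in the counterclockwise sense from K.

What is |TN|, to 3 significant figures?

57.3

T is at the origin; T and F share the same y with |TF| = 53.8 and F on the −x side, so F = (-53.8, 0.00). The tangent condition forces RF to be normal to TF, so R = F + (0, 7.6) = (-53.8, 7.60). On A1, F sits at bearing -90° from R; an 83° counterclockwise sweep puts K at bearing -7°, so K = R + 7.6·(cos -7°, sin -7°) = (-46.3, 6.67). The tangent condition forces RK to be normal to KN, so KN runs along (−sin -7°, cos -7°); with |KN| = 32.2, N = (-42.3, 38.6). Then |TN| = |N − T| = 57.3.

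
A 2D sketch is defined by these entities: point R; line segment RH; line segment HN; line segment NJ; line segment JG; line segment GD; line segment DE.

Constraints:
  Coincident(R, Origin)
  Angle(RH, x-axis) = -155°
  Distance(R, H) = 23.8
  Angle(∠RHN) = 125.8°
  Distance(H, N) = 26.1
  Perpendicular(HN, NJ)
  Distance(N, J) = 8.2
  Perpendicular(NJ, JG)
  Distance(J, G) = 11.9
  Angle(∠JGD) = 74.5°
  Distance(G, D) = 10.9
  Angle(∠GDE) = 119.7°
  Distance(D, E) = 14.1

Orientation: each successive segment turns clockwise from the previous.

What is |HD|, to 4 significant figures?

17.27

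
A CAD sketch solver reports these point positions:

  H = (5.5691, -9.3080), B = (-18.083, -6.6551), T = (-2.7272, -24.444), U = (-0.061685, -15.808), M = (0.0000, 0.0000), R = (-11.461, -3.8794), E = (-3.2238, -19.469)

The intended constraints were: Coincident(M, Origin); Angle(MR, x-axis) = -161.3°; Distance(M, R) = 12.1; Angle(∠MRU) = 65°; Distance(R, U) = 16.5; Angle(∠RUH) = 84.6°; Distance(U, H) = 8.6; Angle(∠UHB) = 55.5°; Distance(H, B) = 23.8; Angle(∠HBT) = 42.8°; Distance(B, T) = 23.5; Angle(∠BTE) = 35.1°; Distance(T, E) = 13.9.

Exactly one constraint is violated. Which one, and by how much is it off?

Distance(T, E) = 13.9 — off by 8.90.

M = (0.00, 0.00) ✓; MR at -161.3° ✓; |MR| = 12.10 ✓; ∠MRU = 65.00° ✓; |RU| = 16.50 ✓; ∠RUH = 84.60° ✓; |UH| = 8.600 ✓; ∠UHB = 55.50° ✓; |HB| = 23.80 ✓; ∠HBT = 42.80° ✓; |BT| = 23.50 ✓; ∠BTE = 35.10° ✓; |TE| = 5.000 ✗.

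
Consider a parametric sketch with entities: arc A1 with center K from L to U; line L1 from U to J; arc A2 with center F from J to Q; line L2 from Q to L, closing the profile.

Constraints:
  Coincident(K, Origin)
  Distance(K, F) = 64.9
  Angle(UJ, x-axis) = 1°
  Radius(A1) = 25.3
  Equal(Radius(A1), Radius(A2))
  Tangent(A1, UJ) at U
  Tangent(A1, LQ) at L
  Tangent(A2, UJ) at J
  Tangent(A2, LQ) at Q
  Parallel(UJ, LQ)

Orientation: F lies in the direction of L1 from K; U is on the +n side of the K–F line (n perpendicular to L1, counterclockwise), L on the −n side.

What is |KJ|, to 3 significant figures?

69.7

The slot axis is L1's direction at 1.0°, so u = (cos 1.0°, sin 1.0°) = (1.00, 0.0175) and n = (−sin 1.0°, cos 1.0°) = (-0.0175, 1.00). K is at the origin and F lies 64.9 along u from K, so F = 64.9·u = (64.9, 1.13). Tangency of A1 to both parallel lines with radius 25.3 puts U and L at K ± 25.3·n: U = (-0.442, 25.3), L = (0.442, -25.3). Equal radii place J and Q the same way about F: J = F + 25.3·n = (64.4, 26.4), Q = F − 25.3·n = (65.3, -24.2). Then |KJ| = |J − K| = 69.7.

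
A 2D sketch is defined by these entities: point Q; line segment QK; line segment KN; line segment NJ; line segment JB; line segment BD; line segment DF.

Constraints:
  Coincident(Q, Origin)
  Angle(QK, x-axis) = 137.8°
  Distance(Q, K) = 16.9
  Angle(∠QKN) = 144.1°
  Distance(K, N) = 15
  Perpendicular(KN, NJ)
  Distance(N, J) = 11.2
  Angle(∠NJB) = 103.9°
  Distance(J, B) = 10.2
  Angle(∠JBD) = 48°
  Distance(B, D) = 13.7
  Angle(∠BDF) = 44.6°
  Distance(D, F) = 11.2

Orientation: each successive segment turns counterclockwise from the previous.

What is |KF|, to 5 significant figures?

19.195

Q is at the origin; QK runs at 137.8° with length 16.9, so K = (-12.520, 11.352). ∠QKN = 144.1° gives KN at 173.70° from the x-axis; with |KN| = 15.0, N = (-27.429, 12.998). KN is perpendicular to NJ, so NJ runs at -96.300°; with |NJ| = 11.2, J = (-28.658, 1.8657). ∠NJB = 103.9° gives JB at -20.200° from the x-axis; with |JB| = 10.2, B = (-19.085, -1.6563). ∠JBD = 48.0° gives BD at 111.80° from the x-axis; with |BD| = 13.7, D = (-24.173, 11.064). ∠BDF = 44.6° gives DF at -112.80° from the x-axis; with |DF| = 11.2, F = (-28.513, 0.73908). Then |KF| = |F − K| = 19.195.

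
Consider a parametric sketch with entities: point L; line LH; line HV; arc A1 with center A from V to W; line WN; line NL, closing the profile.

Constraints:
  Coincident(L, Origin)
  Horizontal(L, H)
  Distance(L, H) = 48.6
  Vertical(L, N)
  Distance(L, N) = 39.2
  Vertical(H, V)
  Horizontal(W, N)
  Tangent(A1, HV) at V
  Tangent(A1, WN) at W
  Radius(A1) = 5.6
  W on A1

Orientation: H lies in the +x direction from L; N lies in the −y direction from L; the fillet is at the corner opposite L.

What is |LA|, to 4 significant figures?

54.57

LN is vertical with |LN| = 39.2 and N on the −y side, so N = (0.000, -39.20). The virtual corner opposite L is at (48.60, -39.20). Since A1 is tangent to HV there, AV ⟂ HV and tangency of A1 to WN means the radius AW is perpendicular to WN, with radius 5.6, so the center A sits 5.6 in from both sides at A = (43.00, -33.60). Then |LA| = |A − L| = 54.57.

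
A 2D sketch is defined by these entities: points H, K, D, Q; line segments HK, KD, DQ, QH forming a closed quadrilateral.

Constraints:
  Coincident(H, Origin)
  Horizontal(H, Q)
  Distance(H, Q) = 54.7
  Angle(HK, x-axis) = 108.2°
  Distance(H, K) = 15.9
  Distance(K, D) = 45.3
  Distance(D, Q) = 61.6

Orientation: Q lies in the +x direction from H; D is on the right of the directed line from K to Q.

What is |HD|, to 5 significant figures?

29.837

H is at the origin; H and Q share the same y with |HQ| = 54.7 and Q in +x, so Q = (54.7, 0). HK runs at 108.2° with |HK| = 15.9, so K = (-4.9661, 15.105). D is determined by |KD| = 45.3 and |DQ| = 61.6 together: it lies at the intersection of circle(K, 45.3) and circle(Q, 61.6). With |KQ| = 61.548, the foot of the radical line on KQ is 16.619 from K and the perpendicular offset is √(45.3² − 16.619²) = 42.141. Taking the right-of-KQ solution: D = (0.80258, -29.827).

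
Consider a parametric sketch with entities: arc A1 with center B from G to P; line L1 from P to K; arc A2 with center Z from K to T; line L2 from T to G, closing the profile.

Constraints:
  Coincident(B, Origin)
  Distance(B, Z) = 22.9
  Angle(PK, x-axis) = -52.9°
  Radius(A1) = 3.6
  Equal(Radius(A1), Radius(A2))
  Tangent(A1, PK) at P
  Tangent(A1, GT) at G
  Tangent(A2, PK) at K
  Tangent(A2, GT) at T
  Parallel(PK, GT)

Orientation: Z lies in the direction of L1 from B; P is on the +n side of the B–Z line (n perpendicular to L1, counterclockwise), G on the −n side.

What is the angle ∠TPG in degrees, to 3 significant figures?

72.5°

The slot axis is L1's direction at -52.9°, so u = (cos -52.9°, sin -52.9°) = (0.603, -0.798) and n = (−sin -52.9°, cos -52.9°) = (0.798, 0.603). B is at the origin and Z lies 22.9 along u from B, so Z = 22.9·u = (13.8, -18.3). Tangency of A1 to both parallel lines with radius 3.6 puts P and G at B ± 3.6·n: P = (2.87, 2.17), G = (-2.87, -2.17). Equal radii place K and T the same way about Z: K = Z + 3.6·n = (16.7, -16.1), T = Z − 3.6·n = (10.9, -20.4). Then cos ∠TPG = PT·PG / (|PT||PG|), giving 72.5°.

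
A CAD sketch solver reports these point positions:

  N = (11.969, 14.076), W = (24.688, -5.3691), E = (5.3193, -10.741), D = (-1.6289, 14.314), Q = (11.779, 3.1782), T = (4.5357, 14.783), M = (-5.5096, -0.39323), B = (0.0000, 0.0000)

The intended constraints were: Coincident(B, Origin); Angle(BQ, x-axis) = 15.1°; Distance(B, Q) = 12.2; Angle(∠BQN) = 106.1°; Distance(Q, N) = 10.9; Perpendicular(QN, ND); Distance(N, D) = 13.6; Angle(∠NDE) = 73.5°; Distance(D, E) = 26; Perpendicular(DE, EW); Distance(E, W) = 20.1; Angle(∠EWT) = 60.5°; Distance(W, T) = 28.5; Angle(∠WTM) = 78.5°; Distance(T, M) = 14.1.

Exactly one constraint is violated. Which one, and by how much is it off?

Distance(T, M) = 14.1 — off by 4.10.

B = (0.00, 0.00) ✓; BQ at 15.10° ✓; |BQ| = 12.20 ✓; ∠BQN = 106.1° ✓; |QN| = 10.90 ✓; ∠(QN, ND) = 90.00° ✓; |ND| = 13.60 ✓; ∠NDE = 73.50° ✓; |DE| = 26.00 ✓; ∠(DE, EW) = 90.00° ✓; |EW| = 20.10 ✓; ∠EWT = 60.50° ✓; |WT| = 28.50 ✓; ∠WTM = 78.50° ✓; |TM| = 18.20 ✗.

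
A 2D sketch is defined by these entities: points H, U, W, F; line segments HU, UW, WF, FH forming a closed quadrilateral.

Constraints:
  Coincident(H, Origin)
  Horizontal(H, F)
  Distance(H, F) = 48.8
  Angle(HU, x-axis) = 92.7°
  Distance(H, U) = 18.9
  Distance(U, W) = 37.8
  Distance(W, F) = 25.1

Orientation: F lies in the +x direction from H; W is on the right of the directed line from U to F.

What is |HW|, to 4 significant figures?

26.57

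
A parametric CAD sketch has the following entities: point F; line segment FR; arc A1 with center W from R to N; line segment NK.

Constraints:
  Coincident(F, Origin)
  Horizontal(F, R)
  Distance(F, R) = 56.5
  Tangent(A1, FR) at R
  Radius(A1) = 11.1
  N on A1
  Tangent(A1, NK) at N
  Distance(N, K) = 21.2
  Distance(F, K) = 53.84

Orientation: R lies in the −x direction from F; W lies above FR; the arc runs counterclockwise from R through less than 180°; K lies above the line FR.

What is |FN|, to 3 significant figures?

46.6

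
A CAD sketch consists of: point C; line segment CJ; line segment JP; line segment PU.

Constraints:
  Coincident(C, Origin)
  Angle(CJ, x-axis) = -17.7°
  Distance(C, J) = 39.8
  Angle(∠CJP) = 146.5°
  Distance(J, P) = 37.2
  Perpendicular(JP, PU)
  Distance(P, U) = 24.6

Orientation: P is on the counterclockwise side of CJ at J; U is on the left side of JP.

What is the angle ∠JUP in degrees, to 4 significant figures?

56.52°

C is at the origin; CJ runs at -17.7° with length 39.8, so J = 39.8·(cos -17.7°, sin -17.7°) = (37.92, -12.10). ∠CJP = 146.5°, so JP runs at -17.7° + (180° − 146.5°) = 15.80° from the x-axis; with |JP| = 37.2, P = J + 37.2·(cos 15.80°, sin 15.80°) = (73.71, -1.972). JP ⟂ PU; with |PU| = 24.6 on the left of JP, U = P + 24.6·(-0.2723, 0.9622) = (67.01, 21.70). Then cos ∠JUP = UJ·UP / (|UJ||UP|), giving 56.52°.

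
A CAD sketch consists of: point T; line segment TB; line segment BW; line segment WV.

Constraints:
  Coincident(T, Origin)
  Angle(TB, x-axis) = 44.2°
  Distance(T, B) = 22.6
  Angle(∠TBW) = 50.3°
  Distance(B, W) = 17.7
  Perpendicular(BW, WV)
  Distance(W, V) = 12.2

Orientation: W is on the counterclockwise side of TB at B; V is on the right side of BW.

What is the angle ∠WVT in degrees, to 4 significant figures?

6.295°

∠TBW = 50.3°, so BW runs at 44.2° + (180° − 50.3°) = 173.9° from the x-axis; with |BW| = 17.7, W = B + 17.7·(cos 173.9°, sin 173.9°) = (-1.398, 17.64). The perpendicularity gives WV at right angles to BW; with |WV| = 12.2 on the right of BW, V = W + 12.2·(0.1063, 0.9943) = (-0.1012, 29.77). Then cos ∠WVT = VW·VT / (|VW||VT|), giving 6.295°.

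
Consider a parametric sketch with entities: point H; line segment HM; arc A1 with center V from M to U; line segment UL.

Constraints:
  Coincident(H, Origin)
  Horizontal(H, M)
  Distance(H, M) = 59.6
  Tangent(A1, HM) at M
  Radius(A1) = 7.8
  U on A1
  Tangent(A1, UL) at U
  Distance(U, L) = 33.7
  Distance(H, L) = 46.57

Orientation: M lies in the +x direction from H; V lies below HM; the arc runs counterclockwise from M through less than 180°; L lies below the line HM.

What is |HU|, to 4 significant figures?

53.23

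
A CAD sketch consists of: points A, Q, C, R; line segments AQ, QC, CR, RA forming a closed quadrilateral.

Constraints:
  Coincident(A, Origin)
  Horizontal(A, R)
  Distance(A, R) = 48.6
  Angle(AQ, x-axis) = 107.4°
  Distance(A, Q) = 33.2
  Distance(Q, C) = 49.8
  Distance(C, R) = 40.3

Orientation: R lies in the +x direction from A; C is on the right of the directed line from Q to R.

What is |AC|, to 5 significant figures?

17.337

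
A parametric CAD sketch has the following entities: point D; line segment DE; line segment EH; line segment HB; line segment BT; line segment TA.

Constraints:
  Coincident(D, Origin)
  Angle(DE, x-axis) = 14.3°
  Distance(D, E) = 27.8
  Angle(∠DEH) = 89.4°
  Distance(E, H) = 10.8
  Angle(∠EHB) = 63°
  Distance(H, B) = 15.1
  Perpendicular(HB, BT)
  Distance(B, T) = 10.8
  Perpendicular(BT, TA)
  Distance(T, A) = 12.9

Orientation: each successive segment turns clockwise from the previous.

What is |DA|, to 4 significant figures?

30.74

D is at the origin; DE runs at 14.3° with length 27.8, so E = (26.94, 6.867). ∠DEH = 89.4° gives EH at -76.30° from the x-axis; with |EH| = 10.8, H = (29.50, -3.626). ∠EHB = 63.0° gives HB at 166.7° from the x-axis; with |HB| = 15.1, B = (14.80, -0.1524). The perpendicularity gives BT at right angles to HB, so BT runs at 76.70°; with |BT| = 10.8, T = (17.29, 10.36). BT is perpendicular to TA, so TA runs at -13.30°; with |TA| = 12.9, A = (29.84, 7.390). Then |DA| = |A − D| = 30.74.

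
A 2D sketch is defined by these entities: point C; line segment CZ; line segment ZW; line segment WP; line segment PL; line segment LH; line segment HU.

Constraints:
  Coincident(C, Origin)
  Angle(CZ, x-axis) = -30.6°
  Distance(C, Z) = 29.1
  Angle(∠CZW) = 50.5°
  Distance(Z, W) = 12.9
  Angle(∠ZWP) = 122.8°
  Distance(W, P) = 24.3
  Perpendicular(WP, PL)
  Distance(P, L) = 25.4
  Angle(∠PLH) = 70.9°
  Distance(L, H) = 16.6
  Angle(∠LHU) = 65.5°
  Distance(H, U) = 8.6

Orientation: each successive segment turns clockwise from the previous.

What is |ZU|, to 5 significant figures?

21.727

C is at the origin; CZ runs at -30.6° with length 29.1, so Z = (25.048, -14.813). ∠CZW = 50.5° gives ZW at -160.10° from the x-axis; with |ZW| = 12.9, W = (12.918, -19.204). ∠ZWP = 122.8° gives WP at 142.70° from the x-axis; with |WP| = 24.3, P = (-6.4121, -4.4785). WP ⟂ PL, so PL runs at 52.700°; with |PL| = 25.4, L = (8.9800, 15.727). ∠PLH = 70.9° gives LH at -56.400° from the x-axis; with |LH| = 16.6, H = (18.166, 1.9001). ∠LHU = 65.5° gives HU at -170.90° from the x-axis; with |HU| = 8.6, U = (9.6745, 0.53989). Then |ZU| = |U − Z| = 21.727.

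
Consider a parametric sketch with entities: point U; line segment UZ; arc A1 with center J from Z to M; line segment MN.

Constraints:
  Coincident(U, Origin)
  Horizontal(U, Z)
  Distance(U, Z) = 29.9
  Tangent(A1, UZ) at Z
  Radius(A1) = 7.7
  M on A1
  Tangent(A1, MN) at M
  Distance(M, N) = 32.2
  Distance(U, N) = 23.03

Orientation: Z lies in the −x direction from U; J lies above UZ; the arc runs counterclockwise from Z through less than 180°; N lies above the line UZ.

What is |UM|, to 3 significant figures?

24.9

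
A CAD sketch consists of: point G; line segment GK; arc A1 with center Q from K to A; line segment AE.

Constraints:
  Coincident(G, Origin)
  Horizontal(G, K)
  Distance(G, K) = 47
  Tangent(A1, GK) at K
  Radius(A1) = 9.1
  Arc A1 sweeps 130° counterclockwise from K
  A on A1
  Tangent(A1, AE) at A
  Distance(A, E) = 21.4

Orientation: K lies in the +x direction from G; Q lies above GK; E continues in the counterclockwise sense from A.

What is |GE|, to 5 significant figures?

50.987

G is at the origin; GK is horizontal with |GK| = 47.0 and K on the +x side, so K = (47.000, 0.0000). Tangency of A1 to GK means the radius QK is perpendicular to GK, so Q = K + (0, 9.1) = (47.000, 9.1000). On A1, K sits at bearing -90° from Q; a 130° counterclockwise sweep puts A at bearing 40°, so A = Q + 9.1·(cos 40°, sin 40°) = (53.971, 14.949). The tangent condition forces QA to be normal to AE, so AE runs along (−sin 40°, cos 40°); with |AE| = 21.4, E = (40.215, 31.343). Then |GE| = |E − G| = 50.987.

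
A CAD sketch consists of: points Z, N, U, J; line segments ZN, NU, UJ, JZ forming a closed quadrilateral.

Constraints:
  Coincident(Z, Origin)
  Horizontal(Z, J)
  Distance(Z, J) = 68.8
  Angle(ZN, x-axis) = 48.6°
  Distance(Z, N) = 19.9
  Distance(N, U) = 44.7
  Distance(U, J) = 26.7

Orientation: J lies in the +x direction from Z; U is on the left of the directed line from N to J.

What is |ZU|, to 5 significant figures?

61.767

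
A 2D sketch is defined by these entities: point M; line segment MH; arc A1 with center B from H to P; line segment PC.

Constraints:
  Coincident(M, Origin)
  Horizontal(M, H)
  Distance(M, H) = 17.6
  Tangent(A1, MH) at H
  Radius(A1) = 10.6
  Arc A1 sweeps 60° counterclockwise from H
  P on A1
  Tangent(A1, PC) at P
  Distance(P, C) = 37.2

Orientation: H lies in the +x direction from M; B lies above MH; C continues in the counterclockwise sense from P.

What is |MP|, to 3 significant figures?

27.3

M is at the origin; MH is horizontal with |MH| = 17.6 and H on the +x side, so H = (17.6, 0.00). Since A1 is tangent to MH there, BH ⟂ MH, so B = H + (0, 10.6) = (17.6, 10.6). On A1, H sits at bearing -90° from B; a 60° counterclockwise sweep puts P at bearing -30°, so P = B + 10.6·(cos -30°, sin -30°) = (26.8, 5.30). Then |MP| = |P − M| = 27.3.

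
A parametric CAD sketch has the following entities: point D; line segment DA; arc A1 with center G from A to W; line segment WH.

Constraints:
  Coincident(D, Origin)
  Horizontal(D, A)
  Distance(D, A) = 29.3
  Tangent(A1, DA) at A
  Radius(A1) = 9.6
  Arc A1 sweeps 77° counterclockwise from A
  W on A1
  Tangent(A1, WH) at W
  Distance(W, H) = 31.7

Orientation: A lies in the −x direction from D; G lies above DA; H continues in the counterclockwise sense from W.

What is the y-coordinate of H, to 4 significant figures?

38.33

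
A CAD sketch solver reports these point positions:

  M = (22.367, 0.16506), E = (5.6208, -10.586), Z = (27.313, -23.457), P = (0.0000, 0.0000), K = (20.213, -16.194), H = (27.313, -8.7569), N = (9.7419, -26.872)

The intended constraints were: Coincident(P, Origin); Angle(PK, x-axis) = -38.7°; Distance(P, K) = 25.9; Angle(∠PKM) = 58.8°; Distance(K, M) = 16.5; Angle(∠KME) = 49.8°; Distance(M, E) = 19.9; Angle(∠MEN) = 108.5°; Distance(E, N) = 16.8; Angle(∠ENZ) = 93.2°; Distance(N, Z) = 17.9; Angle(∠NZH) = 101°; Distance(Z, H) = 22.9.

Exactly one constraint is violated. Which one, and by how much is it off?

Distance(Z, H) = 22.9 — off by 8.20.

P = (0.00, 0.00) ✓; PK at -38.70° ✓; |PK| = 25.90 ✓; ∠PKM = 58.80° ✓; |KM| = 16.50 ✓; ∠KME = 49.80° ✓; |ME| = 19.90 ✓; ∠MEN = 108.5° ✓; |EN| = 16.80 ✓; ∠ENZ = 93.20° ✓; |NZ| = 17.90 ✓; ∠NZH = 101.0° ✓; |ZH| = 14.70 ✗.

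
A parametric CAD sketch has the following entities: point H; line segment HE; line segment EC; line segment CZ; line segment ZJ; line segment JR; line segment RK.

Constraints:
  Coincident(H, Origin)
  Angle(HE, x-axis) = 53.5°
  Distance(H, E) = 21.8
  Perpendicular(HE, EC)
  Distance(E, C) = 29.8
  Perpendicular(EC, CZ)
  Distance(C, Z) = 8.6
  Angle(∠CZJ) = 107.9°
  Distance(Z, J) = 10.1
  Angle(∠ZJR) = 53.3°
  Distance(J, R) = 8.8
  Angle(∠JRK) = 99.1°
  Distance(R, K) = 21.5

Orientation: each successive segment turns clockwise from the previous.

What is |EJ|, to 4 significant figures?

23.34

H is at the origin; HE runs at 53.5° with length 21.8, so E = (12.97, 17.52). The perpendicularity gives EC at right angles to HE, so EC runs at -36.50°; with |EC| = 29.8, C = (36.92, -0.2016). EC ⟂ CZ, so CZ runs at -126.5°; with |CZ| = 8.6, Z = (31.81, -7.115). ∠CZJ = 107.9° gives ZJ at 161.4° from the x-axis; with |ZJ| = 10.1, J = (22.23, -3.893). Then |EJ| = |J − E| = 23.34.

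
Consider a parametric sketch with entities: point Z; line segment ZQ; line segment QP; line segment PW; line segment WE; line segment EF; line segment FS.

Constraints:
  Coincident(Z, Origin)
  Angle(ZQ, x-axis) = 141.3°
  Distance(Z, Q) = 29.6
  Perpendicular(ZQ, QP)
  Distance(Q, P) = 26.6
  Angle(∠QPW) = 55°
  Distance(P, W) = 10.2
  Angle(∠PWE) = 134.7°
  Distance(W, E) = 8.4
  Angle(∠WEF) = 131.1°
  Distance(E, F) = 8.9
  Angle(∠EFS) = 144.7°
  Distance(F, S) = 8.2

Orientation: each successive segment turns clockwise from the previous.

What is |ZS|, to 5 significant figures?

33.527

∠WEF = 131.1° gives EF at -167.90° from the x-axis; with |EF| = 8.9, F = (-16.381, 20.264). ∠EFS = 144.7° gives FS at 156.80° from the x-axis; with |FS| = 8.2, S = (-23.918, 23.495). Then |ZS| = |S − Z| = 33.527.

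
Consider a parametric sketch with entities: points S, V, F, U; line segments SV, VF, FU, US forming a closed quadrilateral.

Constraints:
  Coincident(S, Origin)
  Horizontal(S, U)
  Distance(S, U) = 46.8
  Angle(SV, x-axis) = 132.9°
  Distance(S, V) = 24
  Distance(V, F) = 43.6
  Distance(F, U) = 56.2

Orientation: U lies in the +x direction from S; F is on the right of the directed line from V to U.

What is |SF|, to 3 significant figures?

24.5

S is at the origin; S and U share the same y with |SU| = 46.8 and U in +x, so U = (46.8, 0). SV runs at 132.9° with |SV| = 24.0, so V = (-16.3, 17.6). F is determined by |VF| = 43.6 and |FU| = 56.2 together: it lies at the intersection of circle(V, 43.6) and circle(U, 56.2). With |VU| = 65.5, the foot of the radical line on VU is 23.2 from V and the perpendicular offset is √(43.6² − 23.2²) = 36.9. Taking the right-of-VU solution: F = (-3.92, -24.2).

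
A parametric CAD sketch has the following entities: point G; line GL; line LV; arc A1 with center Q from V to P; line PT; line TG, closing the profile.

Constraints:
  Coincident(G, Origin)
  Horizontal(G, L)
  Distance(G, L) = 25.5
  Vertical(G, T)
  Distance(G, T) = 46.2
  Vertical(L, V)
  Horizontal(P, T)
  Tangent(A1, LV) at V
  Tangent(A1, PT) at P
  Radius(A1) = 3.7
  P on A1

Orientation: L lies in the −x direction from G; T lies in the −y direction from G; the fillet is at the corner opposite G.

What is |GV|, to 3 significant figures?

49.6

The virtual corner opposite G is at (-25.5, -46.2). A1 meets LV tangentially, so QV is at right angles to LV and the tangent condition forces QP to be normal to PT, with radius 3.7, so the center Q sits 3.7 in from both sides at Q = (-21.8, -42.5). That places the tangent points at V = (-25.5, -42.5) on LV and P = (-21.8, -46.2) on PT. Then |GV| = |V − G| = 49.6.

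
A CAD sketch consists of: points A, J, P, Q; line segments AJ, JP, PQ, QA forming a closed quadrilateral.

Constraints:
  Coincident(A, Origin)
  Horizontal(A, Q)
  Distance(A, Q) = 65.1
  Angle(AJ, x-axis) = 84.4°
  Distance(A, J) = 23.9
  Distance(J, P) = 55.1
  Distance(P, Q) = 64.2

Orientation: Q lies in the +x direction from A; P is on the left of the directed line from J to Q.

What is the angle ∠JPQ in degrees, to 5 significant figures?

67.984°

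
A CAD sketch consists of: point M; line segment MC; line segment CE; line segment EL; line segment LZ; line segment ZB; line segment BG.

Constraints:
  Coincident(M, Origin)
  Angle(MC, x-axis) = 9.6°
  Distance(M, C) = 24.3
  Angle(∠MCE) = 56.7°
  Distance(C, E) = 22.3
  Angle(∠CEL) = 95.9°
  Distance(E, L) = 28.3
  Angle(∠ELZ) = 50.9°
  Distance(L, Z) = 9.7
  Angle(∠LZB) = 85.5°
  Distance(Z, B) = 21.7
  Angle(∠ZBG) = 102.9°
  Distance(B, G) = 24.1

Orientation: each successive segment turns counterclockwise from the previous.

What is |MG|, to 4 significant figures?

39.16

M is at the origin; MC runs at 9.6° with length 24.3, so C = (23.96, 4.052). ∠MCE = 56.7° gives CE at 132.9° from the x-axis; with |CE| = 22.3, E = (8.780, 20.39). ∠CEL = 95.9° gives EL at -143.0° from the x-axis; with |EL| = 28.3, L = (-13.82, 3.357). ∠ELZ = 50.9° gives LZ at -13.90° from the x-axis; with |LZ| = 9.7, Z = (-4.406, 1.027). ∠LZB = 85.5° gives ZB at 80.60° from the x-axis; with |ZB| = 21.7, B = (-0.8616, 22.44). ∠ZBG = 102.9° gives BG at 157.7° from the x-axis; with |BG| = 24.1, G = (-23.16, 31.58). Then |MG| = |G − M| = 39.16.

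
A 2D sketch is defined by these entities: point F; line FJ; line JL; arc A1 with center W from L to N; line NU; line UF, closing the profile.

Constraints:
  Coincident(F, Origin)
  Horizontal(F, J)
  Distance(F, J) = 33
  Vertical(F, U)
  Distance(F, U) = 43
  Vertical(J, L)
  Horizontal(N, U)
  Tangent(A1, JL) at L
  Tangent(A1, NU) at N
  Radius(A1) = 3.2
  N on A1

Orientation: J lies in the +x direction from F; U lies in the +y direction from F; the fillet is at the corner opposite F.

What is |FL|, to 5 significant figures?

51.701

The virtual corner opposite F is at (33.000, 43.000). A1 meets JL tangentially, so WL is at right angles to JL and A1 meets NU tangentially, so WN is at right angles to NU, with radius 3.2, so the center W sits 3.2 in from both sides at W = (29.800, 39.800). That places the tangent points at L = (33.000, 39.800) on JL and N = (29.800, 43.000) on NU. Then |FL| = |L − F| = 51.701.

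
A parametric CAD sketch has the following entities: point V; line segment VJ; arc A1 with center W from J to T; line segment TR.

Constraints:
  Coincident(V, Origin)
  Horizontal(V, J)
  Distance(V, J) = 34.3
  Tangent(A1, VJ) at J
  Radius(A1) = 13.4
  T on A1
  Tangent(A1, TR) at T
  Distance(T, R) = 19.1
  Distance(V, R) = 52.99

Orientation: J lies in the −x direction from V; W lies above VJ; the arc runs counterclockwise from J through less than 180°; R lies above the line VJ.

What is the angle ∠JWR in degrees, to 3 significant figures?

169°

V is at the origin; V and J share the same y with |VJ| = 34.3 and J on the −x side, so J = (-34.3, 0.00). Since A1 is tangent to VJ there, WJ ⟂ VJ, so W = J + (0, 13.4) = (-34.3, 13.4). Since WT ⟂ TR (tangency), |WR| = √(13.4² + 19.1²) = 23.3 regardless of where T sits on A1. So R lies on both circle(V, 52.99) and circle(W, 23.3); the above-VJ intersection is R = (-38.6, 36.3). T is the foot of the tangent from R: T = (-24.9, 23.0).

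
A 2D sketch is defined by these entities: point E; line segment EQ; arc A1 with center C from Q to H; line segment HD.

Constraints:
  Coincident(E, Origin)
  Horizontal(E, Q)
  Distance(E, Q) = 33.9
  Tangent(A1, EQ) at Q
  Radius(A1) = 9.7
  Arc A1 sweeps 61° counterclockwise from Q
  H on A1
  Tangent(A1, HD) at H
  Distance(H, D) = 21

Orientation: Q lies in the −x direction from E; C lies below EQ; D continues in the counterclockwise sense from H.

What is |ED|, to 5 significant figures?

57.523

E is at the origin; EQ is horizontal with |EQ| = 33.9 and Q on the −x side, so Q = (-33.900, 0.0000). A1 meets EQ tangentially, so CQ is at right angles to EQ, so C = Q + (0, -9.7) = (-33.900, -9.7000). On A1, Q sits at bearing 90° from C; a 61° counterclockwise sweep puts H at bearing 151°, so H = C + 9.7·(cos 151°, sin 151°) = (-42.384, -4.9973). A1 meets HD tangentially, so CH is at right angles to HD, so HD runs along (−sin 151°, cos 151°); with |HD| = 21.0, D = (-52.565, -23.364). Then |ED| = |D − E| = 57.523.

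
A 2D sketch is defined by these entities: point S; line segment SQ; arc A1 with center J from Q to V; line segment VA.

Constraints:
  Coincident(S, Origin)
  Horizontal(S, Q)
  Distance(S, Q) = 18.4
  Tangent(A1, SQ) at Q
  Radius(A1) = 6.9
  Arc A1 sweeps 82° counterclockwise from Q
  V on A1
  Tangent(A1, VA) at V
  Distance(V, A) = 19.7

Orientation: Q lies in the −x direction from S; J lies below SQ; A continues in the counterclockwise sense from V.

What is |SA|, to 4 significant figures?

37.82

On A1, Q sits at bearing 90° from J; an 82° counterclockwise sweep puts V at bearing 172°, so V = J + 6.9·(cos 172°, sin 172°) = (-25.23, -5.940). A1 meets VA tangentially, so JV is at right angles to VA, so VA runs along (−sin 172°, cos 172°); with |VA| = 19.7, A = (-27.97, -25.45). Then |SA| = |A − S| = 37.82.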